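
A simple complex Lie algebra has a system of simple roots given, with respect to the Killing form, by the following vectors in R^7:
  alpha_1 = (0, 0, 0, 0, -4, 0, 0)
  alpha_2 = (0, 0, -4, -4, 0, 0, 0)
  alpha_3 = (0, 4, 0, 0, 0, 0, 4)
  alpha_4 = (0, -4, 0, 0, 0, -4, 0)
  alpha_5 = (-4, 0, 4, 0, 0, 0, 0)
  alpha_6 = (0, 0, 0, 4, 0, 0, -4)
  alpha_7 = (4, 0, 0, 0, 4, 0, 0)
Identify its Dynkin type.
Compute the Cartan integers a_ij = 2(alpha_i, alpha_j)/(alpha_j, alpha_j); the resulting 7x7 Cartan matrix is
[[2, 0, 0, 0, 0, 0, -1], [0, 2, 0, 0, -1, -1, 0], [0, 0, 2, -1, 0, -1, 0], [0, 0, -1, 2, 0, 0, 0], [0, -1, 0, 0, 2, 0, -1], [0, -1, -1, 0, 0, 2, 0], [-2, 0, 0, 0, -1, 0, 2]].
The roots have two lengths (squared-length ratio 2:1); the short ones are alpha_{1}. The associated Dynkin diagram is a chain of 7 nodes with a double edge at one end; the terminal node there is the unique short simple root (B_7), so the type is B_7 (the algebra so(15)).

B_7 (so(15))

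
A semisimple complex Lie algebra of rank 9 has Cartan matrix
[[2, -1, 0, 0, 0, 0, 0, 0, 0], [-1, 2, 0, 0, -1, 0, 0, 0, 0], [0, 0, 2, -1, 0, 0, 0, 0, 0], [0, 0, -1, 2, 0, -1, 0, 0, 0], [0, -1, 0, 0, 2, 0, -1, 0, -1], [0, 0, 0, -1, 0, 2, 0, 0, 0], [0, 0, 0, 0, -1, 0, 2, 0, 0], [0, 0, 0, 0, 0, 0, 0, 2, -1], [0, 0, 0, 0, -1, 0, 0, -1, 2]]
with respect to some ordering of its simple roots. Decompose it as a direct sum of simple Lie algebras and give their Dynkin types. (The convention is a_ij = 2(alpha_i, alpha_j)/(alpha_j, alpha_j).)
A_3 + E_6

The diagram associated to this matrix has two connected components: the simple roots {alpha_3, alpha_4, alpha_6} form a chain of 3 nodes with single edges (A_3), and {alpha_1, alpha_2, alpha_5, alpha_7, alpha_8, alpha_9} form a chain of 5 nodes with one extra node attached to the third node from one end (E_6). A semisimple Lie algebra decomposes uniquely as the direct sum of simple ideals, one per connected component of its Dynkin diagram, so g ≅ A_3 ⊕ E_6 (dimension 15 + 78 = 93).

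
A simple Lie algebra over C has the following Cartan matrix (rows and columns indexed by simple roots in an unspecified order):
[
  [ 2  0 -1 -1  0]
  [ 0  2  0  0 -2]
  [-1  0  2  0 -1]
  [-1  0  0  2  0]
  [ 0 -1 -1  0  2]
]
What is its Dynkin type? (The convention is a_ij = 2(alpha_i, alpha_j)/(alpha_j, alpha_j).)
C5

The matrix has rank 5 with 2's on the diagonal. Reading the off-diagonal entries as Dynkin edges (a single edge where a_ij = a_ji = -1; a double or triple edge where a_ij * a_ji = 2 or 3), the diagram is a chain of 5 nodes with a double edge at one end; the terminal node there is the unique long simple root (C_5). One simple-root ordering that puts it in standard form is (alpha_4, alpha_1, alpha_3, alpha_5, alpha_2). So the algebra is type C_5, i.e. sp(10).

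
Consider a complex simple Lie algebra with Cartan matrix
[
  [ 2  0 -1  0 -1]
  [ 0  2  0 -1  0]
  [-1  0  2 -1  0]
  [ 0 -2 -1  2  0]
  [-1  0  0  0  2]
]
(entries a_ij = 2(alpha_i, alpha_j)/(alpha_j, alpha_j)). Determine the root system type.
B5

The matrix has rank 5 with 2's on the diagonal. Reading the off-diagonal entries as Dynkin edges (a single edge where a_ij = a_ji = -1; a double or triple edge where a_ij * a_ji = 2 or 3), the diagram is a chain of 5 nodes with a double edge at one end; the terminal node there is the unique short simple root (B_5). One simple-root ordering that puts it in standard form is (alpha_5, alpha_1, alpha_3, alpha_4, alpha_2). So the algebra is type B_5, i.e. so(11).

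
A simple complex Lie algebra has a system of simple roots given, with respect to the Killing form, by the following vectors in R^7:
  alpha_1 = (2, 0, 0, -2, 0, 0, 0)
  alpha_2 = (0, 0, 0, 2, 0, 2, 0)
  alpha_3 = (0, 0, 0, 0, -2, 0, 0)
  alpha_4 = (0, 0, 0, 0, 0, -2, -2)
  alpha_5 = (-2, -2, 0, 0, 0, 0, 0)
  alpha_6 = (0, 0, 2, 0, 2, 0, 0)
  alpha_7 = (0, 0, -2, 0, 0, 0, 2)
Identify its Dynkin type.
B_7 (so(15))

Compute the Cartan integers a_ij = 2(alpha_i, alpha_j)/(alpha_j, alpha_j); the resulting 7x7 Cartan matrix is
[[2, -1, 0, 0, -1, 0, 0], [-1, 2, 0, -1, 0, 0, 0], [0, 0, 2, 0, 0, -1, 0], [0, -1, 0, 2, 0, 0, -1], [-1, 0, 0, 0, 2, 0, 0], [0, 0, -2, 0, 0, 2, -1], [0, 0, 0, -1, 0, -1, 2]].
The roots have two lengths (squared-length ratio 2:1); the short ones are alpha_{3}. The associated Dynkin diagram is a chain of 7 nodes with a double edge at one end; the terminal node there is the unique short simple root (B_7), so the type is B_7 (the algebra so(15)).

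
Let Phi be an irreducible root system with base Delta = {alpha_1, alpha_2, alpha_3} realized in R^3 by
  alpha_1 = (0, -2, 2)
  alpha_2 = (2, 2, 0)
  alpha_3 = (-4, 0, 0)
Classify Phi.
Compute the Cartan integers a_ij = 2(alpha_i, alpha_j)/(alpha_j, alpha_j); the resulting 3x3 Cartan matrix is
[[2, -1, 0], [-1, 2, -1], [0, -2, 2]].
The roots have two lengths (squared-length ratio 2:1); the short ones are alpha_{1,2}. The associated Dynkin diagram is a chain of 3 nodes with a double edge at one end; the terminal node there is the unique long simple root (C_3), so the type is C_3 (the algebra sp(6)).

C_3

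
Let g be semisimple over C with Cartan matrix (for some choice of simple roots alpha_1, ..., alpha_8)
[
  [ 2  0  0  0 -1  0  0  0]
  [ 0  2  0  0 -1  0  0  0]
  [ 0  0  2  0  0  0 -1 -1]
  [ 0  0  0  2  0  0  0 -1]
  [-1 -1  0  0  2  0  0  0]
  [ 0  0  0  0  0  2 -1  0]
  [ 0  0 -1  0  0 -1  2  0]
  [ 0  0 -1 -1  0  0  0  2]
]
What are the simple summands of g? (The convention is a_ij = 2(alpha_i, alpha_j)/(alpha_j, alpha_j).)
The diagram associated to this matrix has two connected components: the simple roots {alpha_1, alpha_2, alpha_5} form a chain of 3 nodes with single edges (A_3), and {alpha_3, alpha_4, alpha_6, alpha_7, alpha_8} form a chain of 5 nodes with single edges (A_5). A semisimple Lie algebra decomposes uniquely as the direct sum of simple ideals, one per connected component of its Dynkin diagram, so g ≅ A_3 ⊕ A_5 (dimension 15 + 35 = 50).

A_3 ⊕ A_5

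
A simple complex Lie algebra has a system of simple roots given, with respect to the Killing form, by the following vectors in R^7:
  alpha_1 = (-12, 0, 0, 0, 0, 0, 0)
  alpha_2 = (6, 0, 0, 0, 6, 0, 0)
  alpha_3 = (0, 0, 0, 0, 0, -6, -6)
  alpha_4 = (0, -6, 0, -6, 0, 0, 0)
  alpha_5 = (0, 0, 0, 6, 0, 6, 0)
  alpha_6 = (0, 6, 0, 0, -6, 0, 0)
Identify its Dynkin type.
C_6 (sp(12))

Compute the Cartan integers a_ij = 2(alpha_i, alpha_j)/(alpha_j, alpha_j); the resulting 6x6 Cartan matrix is
[[2, -2, 0, 0, 0, 0], [-1, 2, 0, 0, 0, -1], [0, 0, 2, 0, -1, 0], [0, 0, 0, 2, -1, -1], [0, 0, -1, -1, 2, 0], [0, -1, 0, -1, 0, 2]].
The roots have two lengths (squared-length ratio 2:1); the short ones are alpha_{2,3,4,5,6}. The associated Dynkin diagram is a chain of 6 nodes with a double edge at one end; the terminal node there is the unique long simple root (C_6), so the type is C_6 (the algebra sp(12)).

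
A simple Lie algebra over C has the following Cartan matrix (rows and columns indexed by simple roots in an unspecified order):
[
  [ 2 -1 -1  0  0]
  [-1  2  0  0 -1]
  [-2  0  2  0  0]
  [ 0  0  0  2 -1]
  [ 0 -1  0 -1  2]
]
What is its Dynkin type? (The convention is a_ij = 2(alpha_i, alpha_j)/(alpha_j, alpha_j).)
The matrix has rank 5 with 2's on the diagonal. Reading the off-diagonal entries as Dynkin edges (a single edge where a_ij = a_ji = -1; a double or triple edge where a_ij * a_ji = 2 or 3), the diagram is a chain of 5 nodes with a double edge at one end; the terminal node there is the unique long simple root (C_5). One simple-root ordering that puts it in standard form is (alpha_4, alpha_5, alpha_2, alpha_1, alpha_3). So the algebra is type C_5, i.e. sp(10).

C_5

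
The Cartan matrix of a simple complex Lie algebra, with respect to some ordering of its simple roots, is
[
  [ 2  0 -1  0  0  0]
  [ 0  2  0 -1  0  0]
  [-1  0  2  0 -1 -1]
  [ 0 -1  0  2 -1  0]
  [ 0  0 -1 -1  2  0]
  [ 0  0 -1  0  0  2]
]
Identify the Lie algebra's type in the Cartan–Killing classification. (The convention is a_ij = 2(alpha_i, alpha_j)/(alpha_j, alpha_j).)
The matrix has rank 6 with 2's on the diagonal. Reading the off-diagonal entries as Dynkin edges (a single edge where a_ij = a_ji = -1; a double or triple edge where a_ij * a_ji = 2 or 3), the diagram is a chain of 4 nodes with a fork of two nodes at one end (D_6). One simple-root ordering that puts it in standard form is (alpha_2, alpha_4, alpha_5, alpha_3, alpha_1, alpha_6). So the algebra is type D_6, i.e. so(12).

D6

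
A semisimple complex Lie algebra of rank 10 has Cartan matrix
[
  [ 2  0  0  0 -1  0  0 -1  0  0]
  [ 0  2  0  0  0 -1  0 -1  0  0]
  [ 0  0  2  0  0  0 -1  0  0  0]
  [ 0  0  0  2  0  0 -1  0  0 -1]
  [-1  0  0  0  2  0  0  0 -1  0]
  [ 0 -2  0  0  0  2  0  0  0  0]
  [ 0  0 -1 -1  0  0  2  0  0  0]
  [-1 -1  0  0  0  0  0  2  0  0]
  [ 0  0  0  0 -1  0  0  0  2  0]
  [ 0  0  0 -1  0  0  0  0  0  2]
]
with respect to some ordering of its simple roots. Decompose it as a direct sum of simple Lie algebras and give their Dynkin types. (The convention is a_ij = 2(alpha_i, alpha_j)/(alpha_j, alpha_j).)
A4 + C6

The diagram associated to this matrix has two connected components: the simple roots {alpha_3, alpha_4, alpha_7, alpha_10} form a chain of 4 nodes with single edges (A_4), and {alpha_1, alpha_2, alpha_5, alpha_6, alpha_8, alpha_9} form a chain of 6 nodes with a double edge at one end; the terminal node there is the unique long simple root (C_6). A semisimple Lie algebra decomposes uniquely as the direct sum of simple ideals, one per connected component of its Dynkin diagram, so g ≅ A_4 ⊕ C_6 (dimension 24 + 78 = 102).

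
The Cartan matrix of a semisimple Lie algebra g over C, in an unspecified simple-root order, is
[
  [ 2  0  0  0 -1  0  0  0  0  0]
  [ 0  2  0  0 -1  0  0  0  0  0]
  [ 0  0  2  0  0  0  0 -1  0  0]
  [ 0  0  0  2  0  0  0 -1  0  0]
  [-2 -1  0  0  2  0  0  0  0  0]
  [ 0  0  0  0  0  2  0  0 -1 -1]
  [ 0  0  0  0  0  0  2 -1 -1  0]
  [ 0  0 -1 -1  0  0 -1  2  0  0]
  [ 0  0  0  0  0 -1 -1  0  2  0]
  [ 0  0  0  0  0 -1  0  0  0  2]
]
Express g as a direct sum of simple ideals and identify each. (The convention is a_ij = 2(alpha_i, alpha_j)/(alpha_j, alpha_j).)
The diagram associated to this matrix has two connected components: the simple roots {alpha_1, alpha_2, alpha_5} form a chain of 3 nodes with a double edge at one end; the terminal node there is the unique short simple root (B_3), and {alpha_3, alpha_4, alpha_6, alpha_7, alpha_8, alpha_9, alpha_10} form a chain of 5 nodes with a fork of two nodes at one end (D_7). A semisimple Lie algebra decomposes uniquely as the direct sum of simple ideals, one per connected component of its Dynkin diagram, so g ≅ B_3 ⊕ D_7 (dimension 21 + 91 = 112).

B3 ⊕ D7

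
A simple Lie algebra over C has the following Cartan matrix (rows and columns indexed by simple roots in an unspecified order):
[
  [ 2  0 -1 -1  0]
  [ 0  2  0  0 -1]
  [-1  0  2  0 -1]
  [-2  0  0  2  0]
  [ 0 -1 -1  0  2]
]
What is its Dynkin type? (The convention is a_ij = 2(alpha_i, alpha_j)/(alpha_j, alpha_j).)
C5

The matrix has rank 5 with 2's on the diagonal. Reading the off-diagonal entries as Dynkin edges (a single edge where a_ij = a_ji = -1; a double or triple edge where a_ij * a_ji = 2 or 3), the diagram is a chain of 5 nodes with a double edge at one end; the terminal node there is the unique long simple root (C_5). One simple-root ordering that puts it in standard form is (alpha_2, alpha_5, alpha_3, alpha_1, alpha_4). So the algebra is type C_5, i.e. sp(10).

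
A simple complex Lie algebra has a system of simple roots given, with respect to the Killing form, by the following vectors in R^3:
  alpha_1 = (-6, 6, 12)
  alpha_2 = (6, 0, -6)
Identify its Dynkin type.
G_2

Compute the Cartan integers a_ij = 2(alpha_i, alpha_j)/(alpha_j, alpha_j); the resulting 2x2 Cartan matrix is
[[2, -3], [-1, 2]].
The roots have two lengths (squared-length ratio 3:1); the short ones are alpha_{2}. The associated Dynkin diagram is two nodes joined by a triple edge (G_2), so the type is G_2.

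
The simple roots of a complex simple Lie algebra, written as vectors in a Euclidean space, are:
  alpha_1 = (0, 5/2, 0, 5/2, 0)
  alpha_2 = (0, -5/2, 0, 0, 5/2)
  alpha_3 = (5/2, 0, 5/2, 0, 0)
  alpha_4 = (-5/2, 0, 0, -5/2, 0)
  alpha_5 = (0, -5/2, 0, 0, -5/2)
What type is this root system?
Compute the Cartan integers a_ij = 2(alpha_i, alpha_j)/(alpha_j, alpha_j); the resulting 5x5 Cartan matrix is
[[2, -1, 0, -1, -1], [-1, 2, 0, 0, 0], [0, 0, 2, -1, 0], [-1, 0, -1, 2, 0], [-1, 0, 0, 0, 2]].
All simple roots have the same length, so the diagram is simply laced. The associated Dynkin diagram is a chain of 3 nodes with a fork of two nodes at one end (D_5), so the type is D_5 (the algebra so(10)).

D_5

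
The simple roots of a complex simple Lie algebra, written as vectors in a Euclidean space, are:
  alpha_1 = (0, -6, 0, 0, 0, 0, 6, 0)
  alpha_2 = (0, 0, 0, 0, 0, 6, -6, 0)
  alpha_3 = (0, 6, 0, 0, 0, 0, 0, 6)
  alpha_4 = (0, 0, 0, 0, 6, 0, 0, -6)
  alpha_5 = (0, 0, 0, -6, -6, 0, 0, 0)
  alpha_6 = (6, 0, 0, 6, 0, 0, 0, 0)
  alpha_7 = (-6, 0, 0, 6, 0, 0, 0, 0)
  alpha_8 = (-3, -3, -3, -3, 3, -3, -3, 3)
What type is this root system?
type E_8

Compute the Cartan integers a_ij = 2(alpha_i, alpha_j)/(alpha_j, alpha_j); the resulting 8x8 Cartan matrix is
[[2, -1, -1, 0, 0, 0, 0, 0], [-1, 2, 0, 0, 0, 0, 0, 0], [-1, 0, 2, -1, 0, 0, 0, 0], [0, 0, -1, 2, -1, 0, 0, 0], [0, 0, 0, -1, 2, -1, -1, 0], [0, 0, 0, 0, -1, 2, 0, -1], [0, 0, 0, 0, -1, 0, 2, 0], [0, 0, 0, 0, 0, -1, 0, 2]].
All simple roots have the same length, so the diagram is simply laced. The associated Dynkin diagram is a chain of 7 nodes with one extra node attached to the third node from one end (E_8), so the type is E_8.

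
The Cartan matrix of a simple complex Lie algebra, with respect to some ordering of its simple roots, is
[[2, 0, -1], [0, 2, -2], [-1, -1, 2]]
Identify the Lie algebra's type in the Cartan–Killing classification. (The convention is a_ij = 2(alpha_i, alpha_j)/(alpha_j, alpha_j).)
C3

The matrix has rank 3 with 2's on the diagonal. Reading the off-diagonal entries as Dynkin edges (a single edge where a_ij = a_ji = -1; a double or triple edge where a_ij * a_ji = 2 or 3), the diagram is a chain of 3 nodes with a double edge at one end; the terminal node there is the unique long simple root (C_3). One simple-root ordering that puts it in standard form is (alpha_1, alpha_3, alpha_2). So the algebra is type C_3, i.e. sp(6).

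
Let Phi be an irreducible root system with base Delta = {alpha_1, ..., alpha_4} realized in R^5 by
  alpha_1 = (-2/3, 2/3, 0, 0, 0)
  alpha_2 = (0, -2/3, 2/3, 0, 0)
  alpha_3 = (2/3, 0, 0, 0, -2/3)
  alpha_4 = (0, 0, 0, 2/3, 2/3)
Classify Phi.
A4

Compute the Cartan integers a_ij = 2(alpha_i, alpha_j)/(alpha_j, alpha_j); the resulting 4x4 Cartan matrix is
[[2, -1, -1, 0], [-1, 2, 0, 0], [-1, 0, 2, -1], [0, 0, -1, 2]].
All simple roots have the same length, so the diagram is simply laced. The associated Dynkin diagram is a chain of 4 nodes with single edges (A_4), so the type is A_4 (the algebra sl(5)).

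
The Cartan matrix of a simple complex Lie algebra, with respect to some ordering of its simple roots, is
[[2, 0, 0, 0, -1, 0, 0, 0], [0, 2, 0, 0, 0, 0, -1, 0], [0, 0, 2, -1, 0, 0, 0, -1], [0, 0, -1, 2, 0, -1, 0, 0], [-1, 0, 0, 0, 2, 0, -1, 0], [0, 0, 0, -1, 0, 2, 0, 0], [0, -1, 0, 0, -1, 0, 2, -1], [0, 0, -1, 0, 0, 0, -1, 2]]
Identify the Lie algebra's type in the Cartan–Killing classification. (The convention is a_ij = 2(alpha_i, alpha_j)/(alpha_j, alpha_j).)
type E_8

The matrix has rank 8 with 2's on the diagonal. Reading the off-diagonal entries as Dynkin edges (a single edge where a_ij = a_ji = -1; a double or triple edge where a_ij * a_ji = 2 or 3), the diagram is a chain of 7 nodes with one extra node attached to the third node from one end (E_8). One simple-root ordering that puts it in standard form is (alpha_1, alpha_2, alpha_5, alpha_7, alpha_8, alpha_3, alpha_4, alpha_6). So the algebra is type E_8.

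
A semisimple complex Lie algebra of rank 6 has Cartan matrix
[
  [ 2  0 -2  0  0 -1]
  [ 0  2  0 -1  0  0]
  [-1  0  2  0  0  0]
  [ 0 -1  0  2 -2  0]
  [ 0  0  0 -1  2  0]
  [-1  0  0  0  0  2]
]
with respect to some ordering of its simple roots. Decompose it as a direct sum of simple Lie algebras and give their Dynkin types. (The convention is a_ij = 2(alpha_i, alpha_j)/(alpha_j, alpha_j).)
B3 + B3

The diagram associated to this matrix has two connected components: the simple roots {alpha_2, alpha_4, alpha_5} form a chain of 3 nodes with a double edge at one end; the terminal node there is the unique short simple root (B_3), and {alpha_1, alpha_3, alpha_6} form a chain of 3 nodes with a double edge at one end; the terminal node there is the unique short simple root (B_3). A semisimple Lie algebra decomposes uniquely as the direct sum of simple ideals, one per connected component of its Dynkin diagram, so g ≅ B_3 ⊕ B_3 (dimension 21 + 21 = 42).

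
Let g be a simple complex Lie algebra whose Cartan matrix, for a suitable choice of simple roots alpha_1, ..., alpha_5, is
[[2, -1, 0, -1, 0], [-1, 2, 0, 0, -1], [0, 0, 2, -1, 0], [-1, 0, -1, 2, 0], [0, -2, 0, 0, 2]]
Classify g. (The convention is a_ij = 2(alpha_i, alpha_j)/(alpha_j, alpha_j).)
type C_5

The matrix has rank 5 with 2's on the diagonal. Reading the off-diagonal entries as Dynkin edges (a single edge where a_ij = a_ji = -1; a double or triple edge where a_ij * a_ji = 2 or 3), the diagram is a chain of 5 nodes with a double edge at one end; the terminal node there is the unique long simple root (C_5). One simple-root ordering that puts it in standard form is (alpha_3, alpha_4, alpha_1, alpha_2, alpha_5). So the algebra is type C_5, i.e. sp(10).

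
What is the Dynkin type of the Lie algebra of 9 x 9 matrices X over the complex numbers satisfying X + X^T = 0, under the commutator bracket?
B_4 (so(9))

This is so(9) with 9 odd, which has dimension 9(9-1)/2 = 36 and rank (9-1)/2 = 4. In the classification of classical Lie algebras, the orthogonal algebra so(2n+1) in an odd number of variables has type B_n; here n = 4, so the Dynkin diagram is a chain of 4 nodes with a double edge at one end; the terminal node there is the unique short simple root (B_4). Hence the type is B_4.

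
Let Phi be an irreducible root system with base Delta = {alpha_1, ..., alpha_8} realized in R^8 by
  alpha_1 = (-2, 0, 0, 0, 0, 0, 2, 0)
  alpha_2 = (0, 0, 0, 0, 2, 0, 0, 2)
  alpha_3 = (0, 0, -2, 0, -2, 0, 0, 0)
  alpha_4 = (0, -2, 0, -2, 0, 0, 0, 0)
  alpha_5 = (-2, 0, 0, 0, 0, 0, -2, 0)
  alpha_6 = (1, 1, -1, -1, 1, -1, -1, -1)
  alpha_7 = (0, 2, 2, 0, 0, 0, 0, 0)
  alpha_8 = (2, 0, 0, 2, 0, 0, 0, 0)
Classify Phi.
E_8

Compute the Cartan integers a_ij = 2(alpha_i, alpha_j)/(alpha_j, alpha_j); the resulting 8x8 Cartan matrix is
[[2, 0, 0, 0, 0, -1, 0, -1], [0, 2, -1, 0, 0, 0, 0, 0], [0, -1, 2, 0, 0, 0, -1, 0], [0, 0, 0, 2, 0, 0, -1, -1], [0, 0, 0, 0, 2, 0, 0, -1], [-1, 0, 0, 0, 0, 2, 0, 0], [0, 0, -1, -1, 0, 0, 2, 0], [-1, 0, 0, -1, -1, 0, 0, 2]].
All simple roots have the same length, so the diagram is simply laced. The associated Dynkin diagram is a chain of 7 nodes with one extra node attached to the third node from one end (E_8), so the type is E_8.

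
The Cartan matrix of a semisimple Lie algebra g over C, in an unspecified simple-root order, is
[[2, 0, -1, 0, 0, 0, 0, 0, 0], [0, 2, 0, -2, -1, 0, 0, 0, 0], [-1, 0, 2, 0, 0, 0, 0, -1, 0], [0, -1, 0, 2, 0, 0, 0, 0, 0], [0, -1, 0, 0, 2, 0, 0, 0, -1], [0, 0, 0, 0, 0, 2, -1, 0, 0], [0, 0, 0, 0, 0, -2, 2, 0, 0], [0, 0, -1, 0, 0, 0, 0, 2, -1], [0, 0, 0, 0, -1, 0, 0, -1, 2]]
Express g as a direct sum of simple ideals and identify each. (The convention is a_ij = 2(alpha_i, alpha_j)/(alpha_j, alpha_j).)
The diagram associated to this matrix has two connected components: the simple roots {alpha_6, alpha_7} form a chain of 2 nodes with a double edge at one end; the terminal node there is the unique short simple root (B_2), and {alpha_1, alpha_2, alpha_3, alpha_4, alpha_5, alpha_8, alpha_9} form a chain of 7 nodes with a double edge at one end; the terminal node there is the unique short simple root (B_7). A semisimple Lie algebra decomposes uniquely as the direct sum of simple ideals, one per connected component of its Dynkin diagram, so g ≅ B_2 ⊕ B_7 (dimension 10 + 105 = 115).

type B_2 ⊕ type B_7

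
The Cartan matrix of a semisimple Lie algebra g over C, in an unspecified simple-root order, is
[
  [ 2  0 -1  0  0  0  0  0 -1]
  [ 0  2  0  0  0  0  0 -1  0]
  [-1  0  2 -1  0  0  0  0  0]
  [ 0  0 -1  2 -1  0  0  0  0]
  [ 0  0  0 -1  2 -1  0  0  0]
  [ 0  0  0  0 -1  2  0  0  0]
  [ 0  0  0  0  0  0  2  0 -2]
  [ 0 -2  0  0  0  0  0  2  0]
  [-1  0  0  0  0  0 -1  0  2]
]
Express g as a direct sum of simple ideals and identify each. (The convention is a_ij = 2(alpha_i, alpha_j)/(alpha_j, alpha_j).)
B2 ⊕ C7

The diagram associated to this matrix has two connected components: the simple roots {alpha_2, alpha_8} form a chain of 2 nodes with a double edge at one end; the terminal node there is the unique short simple root (B_2), and {alpha_1, alpha_3, alpha_4, alpha_5, alpha_6, alpha_7, alpha_9} form a chain of 7 nodes with a double edge at one end; the terminal node there is the unique long simple root (C_7). A semisimple Lie algebra decomposes uniquely as the direct sum of simple ideals, one per connected component of its Dynkin diagram, so g ≅ B_2 ⊕ C_7 (dimension 10 + 105 = 115).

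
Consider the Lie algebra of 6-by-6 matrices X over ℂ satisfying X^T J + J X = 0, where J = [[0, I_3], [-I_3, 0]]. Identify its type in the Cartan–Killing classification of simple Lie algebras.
This is sp(6), which has dimension 6(6+1)/2 = 21 and rank 6/2 = 3. In the classification of classical Lie algebras, the symplectic algebra sp(2n) has type C_n; here n = 3, so the Dynkin diagram is a chain of 3 nodes with a double edge at one end; the terminal node there is the unique long simple root (C_3). Hence the type is C_3.

C_3 (sp(6))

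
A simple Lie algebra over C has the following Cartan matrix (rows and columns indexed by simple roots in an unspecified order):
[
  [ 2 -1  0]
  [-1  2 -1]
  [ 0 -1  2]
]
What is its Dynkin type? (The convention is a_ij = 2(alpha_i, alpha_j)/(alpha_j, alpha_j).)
type A_3

The matrix has rank 3 with 2's on the diagonal. Reading the off-diagonal entries as Dynkin edges (a single edge where a_ij = a_ji = -1; a double or triple edge where a_ij * a_ji = 2 or 3), the diagram is a chain of 3 nodes with single edges (A_3). One simple-root ordering that puts it in standard form is (alpha_3, alpha_2, alpha_1). So the algebra is type A_3, i.e. sl(4).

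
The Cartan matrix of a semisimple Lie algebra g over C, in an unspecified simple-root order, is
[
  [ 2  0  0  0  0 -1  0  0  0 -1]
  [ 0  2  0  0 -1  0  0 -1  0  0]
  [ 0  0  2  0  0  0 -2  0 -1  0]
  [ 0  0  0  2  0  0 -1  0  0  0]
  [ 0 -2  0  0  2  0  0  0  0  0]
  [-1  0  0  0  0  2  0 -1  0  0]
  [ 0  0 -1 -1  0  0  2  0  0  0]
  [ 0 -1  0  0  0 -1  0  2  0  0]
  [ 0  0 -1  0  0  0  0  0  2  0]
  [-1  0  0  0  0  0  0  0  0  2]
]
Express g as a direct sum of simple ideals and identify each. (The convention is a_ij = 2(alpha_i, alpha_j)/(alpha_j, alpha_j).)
C_6 ⊕ F_4

The diagram associated to this matrix has two connected components: the simple roots {alpha_1, alpha_2, alpha_5, alpha_6, alpha_8, alpha_10} form a chain of 6 nodes with a double edge at one end; the terminal node there is the unique long simple root (C_6), and {alpha_3, alpha_4, alpha_7, alpha_9} form a chain of 4 nodes with a double edge between the middle two (F_4). A semisimple Lie algebra decomposes uniquely as the direct sum of simple ideals, one per connected component of its Dynkin diagram, so g ≅ C_6 ⊕ F_4 (dimension 78 + 52 = 130).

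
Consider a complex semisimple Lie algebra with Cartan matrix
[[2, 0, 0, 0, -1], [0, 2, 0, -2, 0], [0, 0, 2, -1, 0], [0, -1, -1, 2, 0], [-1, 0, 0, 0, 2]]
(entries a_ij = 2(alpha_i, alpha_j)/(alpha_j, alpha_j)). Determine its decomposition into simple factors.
The diagram associated to this matrix has two connected components: the simple roots {alpha_1, alpha_5} form a chain of 2 nodes with single edges (A_2), and {alpha_2, alpha_3, alpha_4} form a chain of 3 nodes with a double edge at one end; the terminal node there is the unique long simple root (C_3). A semisimple Lie algebra decomposes uniquely as the direct sum of simple ideals, one per connected component of its Dynkin diagram, so g ≅ A_2 ⊕ C_3 (dimension 8 + 21 = 29).

A_2 + C_3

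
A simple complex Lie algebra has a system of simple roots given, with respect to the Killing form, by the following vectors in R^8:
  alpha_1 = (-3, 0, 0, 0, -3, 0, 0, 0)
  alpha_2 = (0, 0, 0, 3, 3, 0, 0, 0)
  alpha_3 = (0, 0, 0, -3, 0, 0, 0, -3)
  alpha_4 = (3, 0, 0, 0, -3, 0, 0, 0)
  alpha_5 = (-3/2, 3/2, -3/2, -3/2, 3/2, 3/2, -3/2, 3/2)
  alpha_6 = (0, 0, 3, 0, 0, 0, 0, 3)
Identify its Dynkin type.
type E_6

Compute the Cartan integers a_ij = 2(alpha_i, alpha_j)/(alpha_j, alpha_j); the resulting 6x6 Cartan matrix is
[[2, -1, 0, 0, 0, 0], [-1, 2, -1, -1, 0, 0], [0, -1, 2, 0, 0, -1], [0, -1, 0, 2, -1, 0], [0, 0, 0, -1, 2, 0], [0, 0, -1, 0, 0, 2]].
All simple roots have the same length, so the diagram is simply laced. The associated Dynkin diagram is a chain of 5 nodes with one extra node attached to the third node from one end (E_6), so the type is E_6.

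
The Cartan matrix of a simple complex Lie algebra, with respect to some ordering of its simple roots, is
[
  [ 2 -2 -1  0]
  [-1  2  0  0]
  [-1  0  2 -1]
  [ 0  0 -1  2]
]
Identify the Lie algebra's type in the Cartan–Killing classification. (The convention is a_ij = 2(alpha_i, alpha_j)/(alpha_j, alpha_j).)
B_4

The matrix has rank 4 with 2's on the diagonal. Reading the off-diagonal entries as Dynkin edges (a single edge where a_ij = a_ji = -1; a double or triple edge where a_ij * a_ji = 2 or 3), the diagram is a chain of 4 nodes with a double edge at one end; the terminal node there is the unique short simple root (B_4). One simple-root ordering that puts it in standard form is (alpha_4, alpha_3, alpha_1, alpha_2). So the algebra is type B_4, i.e. so(9).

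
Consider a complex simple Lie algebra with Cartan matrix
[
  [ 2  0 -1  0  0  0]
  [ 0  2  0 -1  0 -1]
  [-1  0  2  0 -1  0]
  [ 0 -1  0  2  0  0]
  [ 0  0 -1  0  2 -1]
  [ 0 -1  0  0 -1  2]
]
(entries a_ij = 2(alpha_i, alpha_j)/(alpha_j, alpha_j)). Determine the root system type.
The matrix has rank 6 with 2's on the diagonal. Reading the off-diagonal entries as Dynkin edges (a single edge where a_ij = a_ji = -1; a double or triple edge where a_ij * a_ji = 2 or 3), the diagram is a chain of 6 nodes with single edges (A_6). One simple-root ordering that puts it in standard form is (alpha_1, alpha_3, alpha_5, alpha_6, alpha_2, alpha_4). So the algebra is type A_6, i.e. sl(7).

A_6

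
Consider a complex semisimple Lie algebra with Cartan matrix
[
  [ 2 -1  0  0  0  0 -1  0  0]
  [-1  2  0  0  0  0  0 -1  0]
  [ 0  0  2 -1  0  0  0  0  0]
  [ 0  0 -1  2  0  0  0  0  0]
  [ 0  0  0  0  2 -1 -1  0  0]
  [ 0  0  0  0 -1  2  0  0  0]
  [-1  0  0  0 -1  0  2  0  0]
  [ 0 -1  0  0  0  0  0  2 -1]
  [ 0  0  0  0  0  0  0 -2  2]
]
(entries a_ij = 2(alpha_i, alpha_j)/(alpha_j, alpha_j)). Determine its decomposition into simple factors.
The diagram associated to this matrix has two connected components: the simple roots {alpha_3, alpha_4} form a chain of 2 nodes with single edges (A_2), and {alpha_1, alpha_2, alpha_5, alpha_6, alpha_7, alpha_8, alpha_9} form a chain of 7 nodes with a double edge at one end; the terminal node there is the unique long simple root (C_7). A semisimple Lie algebra decomposes uniquely as the direct sum of simple ideals, one per connected component of its Dynkin diagram, so g ≅ A_2 ⊕ C_7 (dimension 8 + 105 = 113).

type A_2 + type C_7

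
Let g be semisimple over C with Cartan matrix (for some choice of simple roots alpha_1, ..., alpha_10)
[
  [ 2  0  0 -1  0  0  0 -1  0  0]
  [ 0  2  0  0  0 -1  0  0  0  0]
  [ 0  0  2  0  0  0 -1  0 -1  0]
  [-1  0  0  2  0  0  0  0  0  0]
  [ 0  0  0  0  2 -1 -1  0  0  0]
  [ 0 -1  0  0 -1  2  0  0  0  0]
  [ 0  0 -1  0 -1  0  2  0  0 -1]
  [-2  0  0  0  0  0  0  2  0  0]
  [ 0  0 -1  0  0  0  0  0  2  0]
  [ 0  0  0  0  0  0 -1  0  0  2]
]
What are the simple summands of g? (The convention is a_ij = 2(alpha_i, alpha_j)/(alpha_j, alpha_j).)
The diagram associated to this matrix has two connected components: the simple roots {alpha_1, alpha_4, alpha_8} form a chain of 3 nodes with a double edge at one end; the terminal node there is the unique long simple root (C_3), and {alpha_2, alpha_3, alpha_5, alpha_6, alpha_7, alpha_9, alpha_10} form a chain of 6 nodes with one extra node attached to the third node from one end (E_7). A semisimple Lie algebra decomposes uniquely as the direct sum of simple ideals, one per connected component of its Dynkin diagram, so g ≅ C_3 ⊕ E_7 (dimension 21 + 133 = 154).

type C_3 + type E_7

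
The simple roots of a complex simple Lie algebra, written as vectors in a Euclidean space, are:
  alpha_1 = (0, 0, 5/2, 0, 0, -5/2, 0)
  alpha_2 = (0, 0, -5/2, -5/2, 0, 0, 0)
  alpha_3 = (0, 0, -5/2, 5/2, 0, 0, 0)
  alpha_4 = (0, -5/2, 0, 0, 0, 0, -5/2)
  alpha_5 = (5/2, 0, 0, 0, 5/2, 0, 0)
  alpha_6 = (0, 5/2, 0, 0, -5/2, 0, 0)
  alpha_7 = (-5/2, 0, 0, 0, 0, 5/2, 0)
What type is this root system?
D_7

Compute the Cartan integers a_ij = 2(alpha_i, alpha_j)/(alpha_j, alpha_j); the resulting 7x7 Cartan matrix is
[[2, -1, -1, 0, 0, 0, -1], [-1, 2, 0, 0, 0, 0, 0], [-1, 0, 2, 0, 0, 0, 0], [0, 0, 0, 2, 0, -1, 0], [0, 0, 0, 0, 2, -1, -1], [0, 0, 0, -1, -1, 2, 0], [-1, 0, 0, 0, -1, 0, 2]].
All simple roots have the same length, so the diagram is simply laced. The associated Dynkin diagram is a chain of 5 nodes with a fork of two nodes at one end (D_7), so the type is D_7 (the algebra so(14)).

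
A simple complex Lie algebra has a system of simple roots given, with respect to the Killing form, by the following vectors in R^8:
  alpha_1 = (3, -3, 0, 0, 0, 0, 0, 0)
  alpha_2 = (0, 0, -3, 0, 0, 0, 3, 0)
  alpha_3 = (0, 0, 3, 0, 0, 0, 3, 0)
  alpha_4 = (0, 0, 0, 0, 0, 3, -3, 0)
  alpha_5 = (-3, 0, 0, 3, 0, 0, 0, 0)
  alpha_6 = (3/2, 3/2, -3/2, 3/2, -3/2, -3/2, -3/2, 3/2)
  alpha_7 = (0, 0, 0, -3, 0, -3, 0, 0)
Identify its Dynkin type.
Compute the Cartan integers a_ij = 2(alpha_i, alpha_j)/(alpha_j, alpha_j); the resulting 7x7 Cartan matrix is
[[2, 0, 0, 0, -1, 0, 0], [0, 2, 0, -1, 0, 0, 0], [0, 0, 2, -1, 0, -1, 0], [0, -1, -1, 2, 0, 0, -1], [-1, 0, 0, 0, 2, 0, -1], [0, 0, -1, 0, 0, 2, 0], [0, 0, 0, -1, -1, 0, 2]].
All simple roots have the same length, so the diagram is simply laced. The associated Dynkin diagram is a chain of 6 nodes with one extra node attached to the third node from one end (E_7), so the type is E_7.

type E_7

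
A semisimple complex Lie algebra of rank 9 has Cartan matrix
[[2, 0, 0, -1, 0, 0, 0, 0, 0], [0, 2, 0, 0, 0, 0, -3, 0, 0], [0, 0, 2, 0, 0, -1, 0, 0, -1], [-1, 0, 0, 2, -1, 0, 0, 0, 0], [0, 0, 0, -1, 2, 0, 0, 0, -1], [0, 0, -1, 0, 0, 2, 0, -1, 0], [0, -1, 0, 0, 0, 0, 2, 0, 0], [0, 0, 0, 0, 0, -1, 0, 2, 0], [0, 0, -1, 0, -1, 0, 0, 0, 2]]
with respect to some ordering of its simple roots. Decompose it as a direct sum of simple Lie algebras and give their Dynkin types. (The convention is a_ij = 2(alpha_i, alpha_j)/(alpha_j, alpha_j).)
The diagram associated to this matrix has two connected components: the simple roots {alpha_1, alpha_3, alpha_4, alpha_5, alpha_6, alpha_8, alpha_9} form a chain of 7 nodes with single edges (A_7), and {alpha_2, alpha_7} form two nodes joined by a triple edge (G_2). A semisimple Lie algebra decomposes uniquely as the direct sum of simple ideals, one per connected component of its Dynkin diagram, so g ≅ A_7 ⊕ G_2 (dimension 63 + 14 = 77).

type A_7 ⊕ type G_2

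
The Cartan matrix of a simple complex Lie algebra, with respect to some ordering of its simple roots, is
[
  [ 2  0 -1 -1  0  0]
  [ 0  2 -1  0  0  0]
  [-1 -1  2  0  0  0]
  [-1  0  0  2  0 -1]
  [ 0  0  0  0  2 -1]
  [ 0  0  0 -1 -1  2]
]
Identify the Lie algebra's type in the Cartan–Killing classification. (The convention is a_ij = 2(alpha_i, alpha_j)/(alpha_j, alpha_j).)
The matrix has rank 6 with 2's on the diagonal. Reading the off-diagonal entries as Dynkin edges (a single edge where a_ij = a_ji = -1; a double or triple edge where a_ij * a_ji = 2 or 3), the diagram is a chain of 6 nodes with single edges (A_6). One simple-root ordering that puts it in standard form is (alpha_2, alpha_3, alpha_1, alpha_4, alpha_6, alpha_5). So the algebra is type A_6, i.e. sl(7).

A_6 (sl(7))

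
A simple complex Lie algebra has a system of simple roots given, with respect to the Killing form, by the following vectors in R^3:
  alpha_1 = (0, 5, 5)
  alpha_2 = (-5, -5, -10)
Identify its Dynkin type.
type G_2

Compute the Cartan integers a_ij = 2(alpha_i, alpha_j)/(alpha_j, alpha_j); the resulting 2x2 Cartan matrix is
[[2, -1], [-3, 2]].
The roots have two lengths (squared-length ratio 3:1); the short ones are alpha_{1}. The associated Dynkin diagram is two nodes joined by a triple edge (G_2), so the type is G_2.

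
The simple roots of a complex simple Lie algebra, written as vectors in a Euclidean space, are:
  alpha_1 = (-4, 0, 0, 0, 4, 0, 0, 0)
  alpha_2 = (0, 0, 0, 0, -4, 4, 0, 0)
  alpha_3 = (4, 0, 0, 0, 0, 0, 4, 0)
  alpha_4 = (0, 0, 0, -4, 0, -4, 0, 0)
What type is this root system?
A4

Compute the Cartan integers a_ij = 2(alpha_i, alpha_j)/(alpha_j, alpha_j); the resulting 4x4 Cartan matrix is
[[2, -1, -1, 0], [-1, 2, 0, -1], [-1, 0, 2, 0], [0, -1, 0, 2]].
All simple roots have the same length, so the diagram is simply laced. The associated Dynkin diagram is a chain of 4 nodes with single edges (A_4), so the type is A_4 (the algebra sl(5)).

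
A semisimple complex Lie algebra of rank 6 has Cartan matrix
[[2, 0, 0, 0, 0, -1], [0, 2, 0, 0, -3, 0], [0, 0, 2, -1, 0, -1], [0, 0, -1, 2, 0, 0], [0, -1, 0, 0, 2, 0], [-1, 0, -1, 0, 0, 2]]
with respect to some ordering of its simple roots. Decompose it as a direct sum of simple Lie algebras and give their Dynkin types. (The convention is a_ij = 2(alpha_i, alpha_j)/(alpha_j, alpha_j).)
The diagram associated to this matrix has two connected components: the simple roots {alpha_1, alpha_3, alpha_4, alpha_6} form a chain of 4 nodes with single edges (A_4), and {alpha_2, alpha_5} form two nodes joined by a triple edge (G_2). A semisimple Lie algebra decomposes uniquely as the direct sum of simple ideals, one per connected component of its Dynkin diagram, so g ≅ A_4 ⊕ G_2 (dimension 24 + 14 = 38).

A4 ⊕ G2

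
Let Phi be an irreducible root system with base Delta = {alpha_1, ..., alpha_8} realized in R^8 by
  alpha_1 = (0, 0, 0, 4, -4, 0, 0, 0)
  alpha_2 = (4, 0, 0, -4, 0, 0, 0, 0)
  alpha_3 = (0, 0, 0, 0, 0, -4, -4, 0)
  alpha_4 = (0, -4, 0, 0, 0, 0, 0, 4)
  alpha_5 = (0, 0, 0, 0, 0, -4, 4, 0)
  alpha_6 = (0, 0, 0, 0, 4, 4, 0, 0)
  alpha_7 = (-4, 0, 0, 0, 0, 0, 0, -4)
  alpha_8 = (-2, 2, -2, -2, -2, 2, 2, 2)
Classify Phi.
E_8

Compute the Cartan integers a_ij = 2(alpha_i, alpha_j)/(alpha_j, alpha_j); the resulting 8x8 Cartan matrix is
[[2, -1, 0, 0, 0, -1, 0, 0], [-1, 2, 0, 0, 0, 0, -1, 0], [0, 0, 2, 0, 0, -1, 0, -1], [0, 0, 0, 2, 0, 0, -1, 0], [0, 0, 0, 0, 2, -1, 0, 0], [-1, 0, -1, 0, -1, 2, 0, 0], [0, -1, 0, -1, 0, 0, 2, 0], [0, 0, -1, 0, 0, 0, 0, 2]].
All simple roots have the same length, so the diagram is simply laced. The associated Dynkin diagram is a chain of 7 nodes with one extra node attached to the third node from one end (E_8), so the type is E_8.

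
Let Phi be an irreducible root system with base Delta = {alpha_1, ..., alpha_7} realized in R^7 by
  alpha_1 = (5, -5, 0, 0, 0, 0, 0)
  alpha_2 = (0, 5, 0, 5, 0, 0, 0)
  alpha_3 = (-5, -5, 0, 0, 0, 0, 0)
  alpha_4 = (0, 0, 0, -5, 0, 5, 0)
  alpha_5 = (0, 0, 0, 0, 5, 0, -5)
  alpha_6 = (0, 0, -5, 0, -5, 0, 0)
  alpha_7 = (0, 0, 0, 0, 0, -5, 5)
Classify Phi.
D_7

Compute the Cartan integers a_ij = 2(alpha_i, alpha_j)/(alpha_j, alpha_j); the resulting 7x7 Cartan matrix is
[[2, -1, 0, 0, 0, 0, 0], [-1, 2, -1, -1, 0, 0, 0], [0, -1, 2, 0, 0, 0, 0], [0, -1, 0, 2, 0, 0, -1], [0, 0, 0, 0, 2, -1, -1], [0, 0, 0, 0, -1, 2, 0], [0, 0, 0, -1, -1, 0, 2]].
All simple roots have the same length, so the diagram is simply laced. The associated Dynkin diagram is a chain of 5 nodes with a fork of two nodes at one end (D_7), so the type is D_7 (the algebra so(14)).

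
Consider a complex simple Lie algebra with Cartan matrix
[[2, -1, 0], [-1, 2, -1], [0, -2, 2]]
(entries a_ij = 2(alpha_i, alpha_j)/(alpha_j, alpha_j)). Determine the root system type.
C_3 (sp(6))

The matrix has rank 3 with 2's on the diagonal. Reading the off-diagonal entries as Dynkin edges (a single edge where a_ij = a_ji = -1; a double or triple edge where a_ij * a_ji = 2 or 3), the diagram is a chain of 3 nodes with a double edge at one end; the terminal node there is the unique long simple root (C_3). One simple-root ordering that puts it in standard form is (alpha_1, alpha_2, alpha_3). So the algebra is type C_3, i.e. sp(6).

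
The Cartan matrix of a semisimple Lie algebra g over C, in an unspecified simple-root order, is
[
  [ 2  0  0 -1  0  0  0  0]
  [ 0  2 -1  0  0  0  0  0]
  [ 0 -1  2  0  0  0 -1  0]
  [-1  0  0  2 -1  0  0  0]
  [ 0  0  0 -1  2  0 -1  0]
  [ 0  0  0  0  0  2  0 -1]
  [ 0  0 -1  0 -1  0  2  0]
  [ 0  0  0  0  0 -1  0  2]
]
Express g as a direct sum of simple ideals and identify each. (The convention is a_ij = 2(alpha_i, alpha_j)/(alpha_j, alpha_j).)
A_2 ⊕ A_6

The diagram associated to this matrix has two connected components: the simple roots {alpha_6, alpha_8} form a chain of 2 nodes with single edges (A_2), and {alpha_1, alpha_2, alpha_3, alpha_4, alpha_5, alpha_7} form a chain of 6 nodes with single edges (A_6). A semisimple Lie algebra decomposes uniquely as the direct sum of simple ideals, one per connected component of its Dynkin diagram, so g ≅ A_2 ⊕ A_6 (dimension 8 + 48 = 56).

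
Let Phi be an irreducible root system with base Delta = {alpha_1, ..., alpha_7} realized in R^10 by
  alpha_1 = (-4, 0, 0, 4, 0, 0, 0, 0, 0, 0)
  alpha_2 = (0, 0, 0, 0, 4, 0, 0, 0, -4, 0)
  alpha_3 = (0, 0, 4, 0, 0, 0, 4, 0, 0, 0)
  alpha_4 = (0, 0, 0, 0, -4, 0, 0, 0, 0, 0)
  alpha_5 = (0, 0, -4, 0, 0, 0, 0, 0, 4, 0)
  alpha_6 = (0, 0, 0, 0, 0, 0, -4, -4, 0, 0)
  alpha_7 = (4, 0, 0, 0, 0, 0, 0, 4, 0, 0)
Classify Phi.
B7

Compute the Cartan integers a_ij = 2(alpha_i, alpha_j)/(alpha_j, alpha_j); the resulting 7x7 Cartan matrix is
[[2, 0, 0, 0, 0, 0, -1], [0, 2, 0, -2, -1, 0, 0], [0, 0, 2, 0, -1, -1, 0], [0, -1, 0, 2, 0, 0, 0], [0, -1, -1, 0, 2, 0, 0], [0, 0, -1, 0, 0, 2, -1], [-1, 0, 0, 0, 0, -1, 2]].
The roots have two lengths (squared-length ratio 2:1); the short ones are alpha_{4}. The associated Dynkin diagram is a chain of 7 nodes with a double edge at one end; the terminal node there is the unique short simple root (B_7), so the type is B_7 (the algebra so(15)).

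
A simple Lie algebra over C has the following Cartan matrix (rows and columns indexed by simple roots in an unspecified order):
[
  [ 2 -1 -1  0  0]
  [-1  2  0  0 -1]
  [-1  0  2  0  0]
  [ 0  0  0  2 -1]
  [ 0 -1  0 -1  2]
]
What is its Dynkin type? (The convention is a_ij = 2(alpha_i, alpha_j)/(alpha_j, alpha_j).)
The matrix has rank 5 with 2's on the diagonal. Reading the off-diagonal entries as Dynkin edges (a single edge where a_ij = a_ji = -1; a double or triple edge where a_ij * a_ji = 2 or 3), the diagram is a chain of 5 nodes with single edges (A_5). One simple-root ordering that puts it in standard form is (alpha_3, alpha_1, alpha_2, alpha_5, alpha_4). So the algebra is type A_5, i.e. sl(6).

type A_5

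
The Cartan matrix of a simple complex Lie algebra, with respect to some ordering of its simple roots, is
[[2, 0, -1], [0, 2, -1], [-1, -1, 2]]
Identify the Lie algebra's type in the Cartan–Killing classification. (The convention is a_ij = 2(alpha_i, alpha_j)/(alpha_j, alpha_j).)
The matrix has rank 3 with 2's on the diagonal. Reading the off-diagonal entries as Dynkin edges (a single edge where a_ij = a_ji = -1; a double or triple edge where a_ij * a_ji = 2 or 3), the diagram is a chain of 3 nodes with single edges (A_3). One simple-root ordering that puts it in standard form is (alpha_1, alpha_3, alpha_2). So the algebra is type A_3, i.e. sl(4).

A_3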